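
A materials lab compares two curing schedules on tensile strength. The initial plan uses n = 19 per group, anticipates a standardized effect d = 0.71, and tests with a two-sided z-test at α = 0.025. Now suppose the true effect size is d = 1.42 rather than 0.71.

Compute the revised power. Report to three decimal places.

Power ≈ 0.984

With d = 1.42: δ = d·√(n/2) = 1.42 × √(19/2) = 4.3767. Critical value z_{0.0125} = 2.241.
Revised power = Φ(δ − 2.241) + Φ(−δ − 2.241) = Φ(2.135) + Φ(-6.618) = 0.9836 + 0.0000 = 0.9836.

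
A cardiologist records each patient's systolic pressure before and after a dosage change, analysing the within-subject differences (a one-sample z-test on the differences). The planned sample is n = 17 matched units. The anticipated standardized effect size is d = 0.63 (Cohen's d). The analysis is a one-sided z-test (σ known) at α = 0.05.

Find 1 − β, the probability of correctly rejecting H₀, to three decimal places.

Noncentrality parameter: δ = d·√n = 0.63 × √17 = 2.5976
Critical value for a one-sided test at α = 0.05: z_α = 1.645.
Power = Φ(δ − 1.645) = Φ(0.953) = 0.8296.

Power ≈ 0.830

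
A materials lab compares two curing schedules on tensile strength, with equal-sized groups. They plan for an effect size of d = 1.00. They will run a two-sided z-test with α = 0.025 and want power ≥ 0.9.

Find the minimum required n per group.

n = 25 per group

For power 0.9 need Φ(δ − z_{0.0125}) = 0.9, so δ = z_{0.0125} + z_{0.10} = 2.241 + 1.282 = 3.523.
(The Φ(−δ − z_{α/2}) term is vanishingly small for δ > 0 and is dropped in the standard sample-size formula.)
δ = d·√(n/2) ⇒ n = 2(δ/d)² = 2 × (3.523 / 1.00)² = 24.82.
Rounding up, n = 25 per group.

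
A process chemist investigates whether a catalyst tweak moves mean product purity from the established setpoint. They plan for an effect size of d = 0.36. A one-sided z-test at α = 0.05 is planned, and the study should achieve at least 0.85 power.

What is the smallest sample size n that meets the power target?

n = 56

Set Φ(δ − 1.645) = 0.85; then δ − 1.645 = Φ⁻¹(0.85) = 1.036, giving δ = 2.681.
δ = d·√n ⇒ n = (δ/d)² = (2.681 / 0.36)² = 55.47.
Rounding up, n = 56.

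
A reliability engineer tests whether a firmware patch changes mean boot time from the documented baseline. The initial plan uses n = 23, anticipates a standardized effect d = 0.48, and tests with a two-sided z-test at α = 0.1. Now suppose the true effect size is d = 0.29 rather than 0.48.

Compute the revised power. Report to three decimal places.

Power ≈ 0.401

With d = 0.29: δ = d·√n = 0.29 × √23 = 1.3908. Critical value z_{0.05} = 1.645.
Revised power = Φ(δ − 1.645) + Φ(−δ − 1.645) = Φ(-0.254) + Φ(-3.036) = 0.3997 + 0.0012 = 0.4009.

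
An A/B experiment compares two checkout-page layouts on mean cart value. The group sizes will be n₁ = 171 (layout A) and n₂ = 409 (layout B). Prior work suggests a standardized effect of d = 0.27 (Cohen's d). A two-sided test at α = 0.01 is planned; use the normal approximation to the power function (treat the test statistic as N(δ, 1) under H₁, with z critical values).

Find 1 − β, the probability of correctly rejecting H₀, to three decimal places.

Power ≈ 0.651

Noncentrality parameter: δ = d / √(1/n₁ + 1/n₂) = 0.27 / √(1/171 + 1/409) = 2.9649
Critical value for a two-sided test at α = 0.01: z_{α/2} = 2.576.
Power = Φ(δ − 2.576) + Φ(−δ − 2.576) = Φ(0.389) + Φ(-5.541) = 0.6514 + 0.0000 = 0.6514.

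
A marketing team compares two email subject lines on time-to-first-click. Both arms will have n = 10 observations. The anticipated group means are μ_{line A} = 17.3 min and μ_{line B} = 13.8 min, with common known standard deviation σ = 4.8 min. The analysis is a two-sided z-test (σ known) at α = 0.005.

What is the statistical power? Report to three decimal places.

Power ≈ 0.120

Standardized effect: d = |μ_{line A} − μ_{line B}| / σ = |17.3 − 13.8| / 4.8 = 0.7292
Noncentrality parameter: δ = d·√(n/2) = 0.7292 × √(10/2) = 1.6305
Critical value for a two-sided test at α = 0.005: z_{α/2} = 2.807.
Power = Φ(δ − 2.807) + Φ(−δ − 2.807) = Φ(-1.177) + Φ(-4.438) = 0.1197 + 0.0000 = 0.1197.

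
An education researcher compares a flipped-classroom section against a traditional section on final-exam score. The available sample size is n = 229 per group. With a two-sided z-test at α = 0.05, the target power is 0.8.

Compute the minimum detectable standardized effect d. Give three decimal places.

d ≈ 0.262

Need Φ(δ − 1.960) = 0.8, so δ = 1.960 + 0.842 = 2.802.
(Lower-tail contribution to power is negligible for δ > 0.)
δ = d·√(n/2) ⇒ d = δ/√(n/2) = 2.802/√(229/2) = 0.2618.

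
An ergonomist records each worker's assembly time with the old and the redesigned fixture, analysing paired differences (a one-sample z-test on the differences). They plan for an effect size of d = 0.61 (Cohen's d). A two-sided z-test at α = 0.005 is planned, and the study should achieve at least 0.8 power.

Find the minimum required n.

For power 0.8 need Φ(δ − z_{0.0025}) = 0.8, so δ = z_{0.0025} + z_{0.20} = 2.807 + 0.842 = 3.649.
(The Φ(−δ − z_{α/2}) term is vanishingly small for δ > 0 and is dropped in the standard sample-size formula.)
δ = d·√n ⇒ n = (δ/d)² = (3.649 / 0.61)² = 35.78.
Round up to the next whole unit.

n = 36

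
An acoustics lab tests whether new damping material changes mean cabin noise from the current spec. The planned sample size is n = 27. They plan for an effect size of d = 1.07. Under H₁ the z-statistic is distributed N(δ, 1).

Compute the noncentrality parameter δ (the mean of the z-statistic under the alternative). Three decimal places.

The noncentrality parameter scales effect size by the design's sample-size factor: δ = d·√n = 1.07 × √27 = 5.5599

δ ≈ 5.560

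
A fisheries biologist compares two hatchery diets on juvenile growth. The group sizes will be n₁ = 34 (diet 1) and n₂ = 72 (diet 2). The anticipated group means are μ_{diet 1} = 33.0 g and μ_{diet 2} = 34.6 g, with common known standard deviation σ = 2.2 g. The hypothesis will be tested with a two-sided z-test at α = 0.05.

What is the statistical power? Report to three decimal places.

Power ≈ 0.938

Standardized effect: d = |μ_{diet 1} − μ_{diet 2}| / σ = |33.0 − 34.6| / 2.2 = 0.7273
Noncentrality parameter: δ = d / √(1/n₁ + 1/n₂) = 0.7273 / √(1/34 + 1/72) = 3.4950
Two-sided α = 0.05 → critical value z_{0.025} = 1.960.
Power = Φ(δ − 1.960) + Φ(−δ − 1.960) = Φ(1.535) + Φ(-5.455) = 0.9376 + 0.0000 = 0.9376.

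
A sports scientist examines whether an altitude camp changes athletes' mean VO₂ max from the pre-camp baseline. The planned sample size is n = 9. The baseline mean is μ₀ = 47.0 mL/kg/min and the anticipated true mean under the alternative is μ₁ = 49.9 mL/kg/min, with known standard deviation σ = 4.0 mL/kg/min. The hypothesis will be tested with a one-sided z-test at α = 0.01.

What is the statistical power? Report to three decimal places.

Standardized effect: d = |μ₁ − μ₀| / σ = |49.9 − 47.0| / 4.0 = 0.7250
Noncentrality parameter: δ = d·√n = 0.7250 × √9 = 2.1750
Critical value for a one-sided test at α = 0.01: z_α = 2.326.
Power = Φ(δ − 2.326) = Φ(-0.151) = 0.4399.

Power ≈ 0.440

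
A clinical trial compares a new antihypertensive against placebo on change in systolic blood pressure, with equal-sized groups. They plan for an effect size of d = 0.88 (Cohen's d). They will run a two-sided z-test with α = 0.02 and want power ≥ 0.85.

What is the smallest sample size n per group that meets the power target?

For power 0.85 need Φ(δ − z_{0.01}) = 0.85, so δ = z_{0.01} + z_{0.15} = 2.326 + 1.036 = 3.363.
(For δ > 0 the lower-tail rejection region contributes negligibly to power, so the one-term inversion is standard.)
δ = d·√(n/2) ⇒ n = 2(δ/d)² = 2 × (3.363 / 0.88)² = 29.21.
Rounding up, n = 30 per group.

n = 30 per group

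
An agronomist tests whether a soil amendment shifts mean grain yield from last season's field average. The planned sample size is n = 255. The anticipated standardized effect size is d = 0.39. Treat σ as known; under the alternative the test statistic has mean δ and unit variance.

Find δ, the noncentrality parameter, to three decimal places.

δ = d·√n = 0.39 × √255 = 6.2278

δ ≈ 6.228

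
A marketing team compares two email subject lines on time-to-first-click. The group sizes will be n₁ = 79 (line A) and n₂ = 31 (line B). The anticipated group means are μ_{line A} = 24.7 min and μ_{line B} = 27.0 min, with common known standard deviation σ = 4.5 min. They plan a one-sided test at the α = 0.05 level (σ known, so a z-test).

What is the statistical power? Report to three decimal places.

Standardized effect: d = |μ_{line A} − μ_{line B}| / σ = |24.7 − 27.0| / 4.5 = 0.5111
Noncentrality parameter: δ = d / √(1/n₁ + 1/n₂) = 0.5111 / √(1/79 + 1/31) = 2.4116
Critical value for a one-sided test at α = 0.05: z_α = 1.645.
Power = Φ(δ − 1.645) = Φ(0.767) = 0.7784.

Power ≈ 0.778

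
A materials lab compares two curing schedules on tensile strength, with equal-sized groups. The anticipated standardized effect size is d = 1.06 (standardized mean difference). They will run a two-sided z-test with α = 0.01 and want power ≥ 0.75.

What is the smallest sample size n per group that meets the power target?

n = 19 per group

Set Φ(δ − 2.576) = 0.75; then δ − 2.576 = Φ⁻¹(0.75) = 0.674, giving δ = 3.250.
(For δ > 0 the lower-tail rejection region contributes negligibly to power, so the one-term inversion is standard.)
δ = d·√(n/2) ⇒ n = 2(δ/d)² = 2 × (3.250 / 1.06)² = 18.80.
Rounding up, n = 19 per group.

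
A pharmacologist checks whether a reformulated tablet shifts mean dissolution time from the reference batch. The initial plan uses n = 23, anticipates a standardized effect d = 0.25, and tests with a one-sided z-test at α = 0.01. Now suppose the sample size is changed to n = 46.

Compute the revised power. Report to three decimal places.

Power ≈ 0.264

With n = 46: δ = d·√n = 0.25 × √46 = 1.6956. Critical value z_{0.01} = 2.326.
Revised power = P(Z > 2.326 − δ) = Φ(-0.631) = 0.2641.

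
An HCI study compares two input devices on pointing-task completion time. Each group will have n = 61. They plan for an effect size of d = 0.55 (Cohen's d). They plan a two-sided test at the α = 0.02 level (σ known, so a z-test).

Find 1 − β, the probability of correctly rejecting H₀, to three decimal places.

Power ≈ 0.761

Noncentrality parameter: δ = d·√(n/2) = 0.55 × √(61/2) = 3.0375
Two-sided α = 0.02 → critical value z_{0.01} = 2.326.
Power = Φ(δ − 2.326) + Φ(−δ − 2.326) = Φ(0.711) + Φ(-5.364) = 0.7615 + 0.0000 = 0.7615.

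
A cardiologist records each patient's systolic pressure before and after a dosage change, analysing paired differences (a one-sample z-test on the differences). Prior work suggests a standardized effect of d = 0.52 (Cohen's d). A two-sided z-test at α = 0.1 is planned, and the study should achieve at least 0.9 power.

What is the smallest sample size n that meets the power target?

n = 32

Set Φ(δ − 1.645) = 0.9; then δ − 1.645 = Φ⁻¹(0.9) = 1.282, giving δ = 2.926.
(For δ > 0 the lower-tail rejection region contributes negligibly to power, so the one-term inversion is standard.)
δ = d·√n ⇒ n = (δ/d)² = (2.926 / 0.52)² = 31.67.
Round up to the next whole unit.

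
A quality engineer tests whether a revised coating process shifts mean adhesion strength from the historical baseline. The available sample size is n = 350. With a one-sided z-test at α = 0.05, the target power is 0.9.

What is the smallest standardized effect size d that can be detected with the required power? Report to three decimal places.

Required noncentrality: δ = z_{0.05} + z_{0.10} = 1.645 + 1.282 = 2.926.
δ = d·√n ⇒ d = δ/√n = 2.926/√350 = 0.1564.

d ≈ 0.156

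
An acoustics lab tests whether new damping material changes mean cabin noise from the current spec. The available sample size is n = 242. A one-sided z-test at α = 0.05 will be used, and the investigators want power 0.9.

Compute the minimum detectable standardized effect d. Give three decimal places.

d ≈ 0.188

Need Φ(δ − 1.645) = 0.9, so δ = 1.645 + 1.282 = 2.926.
δ = d·√n ⇒ d = δ/√n = 2.926/√242 = 0.1881.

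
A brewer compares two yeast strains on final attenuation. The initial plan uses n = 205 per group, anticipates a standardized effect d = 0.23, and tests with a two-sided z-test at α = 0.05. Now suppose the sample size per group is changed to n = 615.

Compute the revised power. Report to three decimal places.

Power ≈ 0.981

With n = 615 per group: δ = d·√(n/2) = 0.23 × √(615/2) = 4.0332. Critical value z_{0.025} = 1.960.
Revised power = Φ(δ − 1.960) + Φ(−δ − 1.960) = Φ(2.073) + Φ(-5.993) = 0.9809 + 0.0000 = 0.9809.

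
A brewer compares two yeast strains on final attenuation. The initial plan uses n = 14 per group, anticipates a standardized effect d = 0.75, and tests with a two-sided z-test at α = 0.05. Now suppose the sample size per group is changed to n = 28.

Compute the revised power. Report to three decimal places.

With n = 28 per group: δ = d·√(n/2) = 0.75 × √(28/2) = 2.8062. Critical value z_{0.025} = 1.960.
Revised power = Φ(δ − 1.960) + Φ(−δ − 1.960) = Φ(0.846) + Φ(-4.766) = 0.8013 + 0.0000 = 0.8013.

Power ≈ 0.801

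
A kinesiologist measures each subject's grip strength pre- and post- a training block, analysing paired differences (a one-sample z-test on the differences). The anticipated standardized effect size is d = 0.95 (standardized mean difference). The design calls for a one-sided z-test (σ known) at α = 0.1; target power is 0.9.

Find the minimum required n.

n = 8

Set Φ(δ − 1.282) = 0.9; then δ − 1.282 = Φ⁻¹(0.9) = 1.282, giving δ = 2.563.
δ = d·√n ⇒ n = (δ/d)² = (2.563 / 0.95)² = 7.28.
Rounding up, n = 8.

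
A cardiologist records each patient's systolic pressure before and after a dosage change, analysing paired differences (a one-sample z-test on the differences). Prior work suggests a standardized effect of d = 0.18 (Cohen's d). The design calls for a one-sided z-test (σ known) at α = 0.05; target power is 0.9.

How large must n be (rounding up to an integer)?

n = 265

Set Φ(δ − 1.645) = 0.9; then δ − 1.645 = Φ⁻¹(0.9) = 1.282, giving δ = 2.926.
δ = d·√n ⇒ n = (δ/d)² = (2.926 / 0.18)² = 264.32.
Rounding up, n = 265.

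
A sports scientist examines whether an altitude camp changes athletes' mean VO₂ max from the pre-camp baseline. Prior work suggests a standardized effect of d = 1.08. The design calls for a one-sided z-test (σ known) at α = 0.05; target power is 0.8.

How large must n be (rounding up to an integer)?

For power 0.8 need Φ(δ − z_{0.05}) = 0.8, so δ = z_{0.05} + z_{0.20} = 1.645 + 0.842 = 2.486.
δ = d·√n ⇒ n = (δ/d)² = (2.486 / 1.08)² = 5.30.
Rounding up, n = 6.

n = 6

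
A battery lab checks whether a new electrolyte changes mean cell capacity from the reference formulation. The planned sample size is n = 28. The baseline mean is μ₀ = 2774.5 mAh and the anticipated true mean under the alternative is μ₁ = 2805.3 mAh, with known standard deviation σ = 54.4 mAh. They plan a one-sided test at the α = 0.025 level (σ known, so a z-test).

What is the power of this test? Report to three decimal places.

Power ≈ 0.850

Standardized effect: d = |μ₁ − μ₀| / σ = |2805.3 − 2774.5| / 54.4 = 0.5662
Noncentrality parameter: δ = d·√n = 0.5662 × √28 = 2.9959
Critical value for a one-sided test at α = 0.025: z_α = 1.960.
Power = P(Z > 1.960 − δ) = Φ(1.036) = 0.8499.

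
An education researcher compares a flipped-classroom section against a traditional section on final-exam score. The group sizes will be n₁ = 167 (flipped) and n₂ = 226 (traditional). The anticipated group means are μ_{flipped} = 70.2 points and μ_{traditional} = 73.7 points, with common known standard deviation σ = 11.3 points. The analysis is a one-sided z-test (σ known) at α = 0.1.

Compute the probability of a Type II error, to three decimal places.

Standardized effect: d = |μ_{flipped} − μ_{traditional}| / σ = |70.2 − 73.7| / 11.3 = 0.3097
Noncentrality parameter: δ = d / √(1/n₁ + 1/n₂) = 0.3097 / √(1/167 + 1/226) = 3.0353
Critical value for a one-sided test at α = 0.1: z_α = 1.282.
Power = P(Z > 1.282 − δ) = Φ(1.754) = 0.9603.
Type II error: β = 1 − power = 1 − 0.9603 = 0.0397.

β ≈ 0.040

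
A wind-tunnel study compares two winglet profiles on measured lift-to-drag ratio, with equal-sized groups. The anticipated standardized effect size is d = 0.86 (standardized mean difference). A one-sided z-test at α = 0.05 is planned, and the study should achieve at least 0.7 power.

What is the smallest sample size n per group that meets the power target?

n = 13 per group

For power 0.7 need Φ(δ − z_{0.05}) = 0.7, so δ = z_{0.05} + z_{0.30} = 1.645 + 0.524 = 2.169.
δ = d·√(n/2) ⇒ n = 2(δ/d)² = 2 × (2.169 / 0.86)² = 12.72.
Rounding up, n = 13 per group.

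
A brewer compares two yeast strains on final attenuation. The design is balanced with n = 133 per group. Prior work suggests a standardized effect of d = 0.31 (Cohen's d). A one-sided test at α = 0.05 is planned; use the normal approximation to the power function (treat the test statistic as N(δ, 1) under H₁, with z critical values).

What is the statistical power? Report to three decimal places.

Noncentrality parameter: δ = d·√(n/2) = 0.31 × √(133/2) = 2.5280
One-sided α = 0.05 → critical value z_{0.05} = 1.645.
Power = P(Z > 1.645 − δ) = Φ(0.883) = 0.8114.

Power ≈ 0.811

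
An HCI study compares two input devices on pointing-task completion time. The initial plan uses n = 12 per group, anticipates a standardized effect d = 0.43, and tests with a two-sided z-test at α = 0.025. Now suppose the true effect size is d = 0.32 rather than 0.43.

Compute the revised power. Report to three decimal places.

Power ≈ 0.074

With d = 0.32: δ = d·√(n/2) = 0.32 × √(12/2) = 0.7838. Critical value z_{0.0125} = 2.241.
Revised power = Φ(δ − 2.241) + Φ(−δ − 2.241) = Φ(-1.458) + Φ(-3.025) = 0.0725 + 0.0012 = 0.0737.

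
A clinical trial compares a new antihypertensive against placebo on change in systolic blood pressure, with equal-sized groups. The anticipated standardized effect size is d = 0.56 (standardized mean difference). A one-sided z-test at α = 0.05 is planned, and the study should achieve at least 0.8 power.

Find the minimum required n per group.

n = 40 per group

For power 0.8 need Φ(δ − z_{0.05}) = 0.8, so δ = z_{0.05} + z_{0.20} = 1.645 + 0.842 = 2.486.
δ = d·√(n/2) ⇒ n = 2(δ/d)² = 2 × (2.486 / 0.56)² = 39.43.
Round up to the next whole unit.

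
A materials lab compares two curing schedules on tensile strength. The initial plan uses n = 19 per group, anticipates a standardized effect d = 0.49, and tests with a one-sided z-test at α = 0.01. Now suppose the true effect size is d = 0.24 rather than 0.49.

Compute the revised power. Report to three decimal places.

Power ≈ 0.056

With d = 0.24: δ = d·√(n/2) = 0.24 × √(19/2) = 0.7397. Critical value z_{0.01} = 2.326.
Revised power = P(Z > 2.326 − δ) = Φ(-1.587) = 0.0563.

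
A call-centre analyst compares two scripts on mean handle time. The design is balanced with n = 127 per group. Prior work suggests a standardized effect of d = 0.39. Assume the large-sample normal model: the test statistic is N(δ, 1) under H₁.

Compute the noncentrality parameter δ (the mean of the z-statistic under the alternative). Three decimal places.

δ ≈ 3.108

δ = d·√(n/2) = 0.39 × √(127/2) = 3.1078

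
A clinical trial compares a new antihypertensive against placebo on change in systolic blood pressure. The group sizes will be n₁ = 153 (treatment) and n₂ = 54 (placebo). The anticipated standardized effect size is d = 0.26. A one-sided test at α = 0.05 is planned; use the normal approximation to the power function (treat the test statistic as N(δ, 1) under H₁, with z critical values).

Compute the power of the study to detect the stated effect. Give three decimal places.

Power ≈ 0.499

Noncentrality parameter: δ = d / √(1/n₁ + 1/n₂) = 0.26 / √(1/153 + 1/54) = 1.6426
One-sided α = 0.05 → critical value z_{0.05} = 1.645.
Power = P(Z > 1.645 − δ) = Φ(-0.002) = 0.4991.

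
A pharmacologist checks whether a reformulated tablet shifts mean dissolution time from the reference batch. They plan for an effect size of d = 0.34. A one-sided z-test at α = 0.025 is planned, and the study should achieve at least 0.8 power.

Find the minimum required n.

For power 0.8 need Φ(δ − z_{0.025}) = 0.8, so δ = z_{0.025} + z_{0.20} = 1.960 + 0.842 = 2.802.
δ = d·√n ⇒ n = (δ/d)² = (2.802 / 0.34)² = 67.90.
Rounding up, n = 68.

n = 68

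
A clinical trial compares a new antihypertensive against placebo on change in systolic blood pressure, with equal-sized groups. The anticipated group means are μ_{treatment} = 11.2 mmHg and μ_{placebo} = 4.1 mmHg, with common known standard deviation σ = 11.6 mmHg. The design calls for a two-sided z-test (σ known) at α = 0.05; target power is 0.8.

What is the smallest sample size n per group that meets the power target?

Standardized effect: d = |μ_{treatment} − μ_{placebo}| / σ = |11.2 − 4.1| / 11.6 = 0.6121
Set Φ(δ − 1.960) = 0.8; then δ − 1.960 = Φ⁻¹(0.8) = 0.842, giving δ = 2.802.
(For δ > 0 the lower-tail rejection region contributes negligibly to power, so the one-term inversion is standard.)
δ = d·√(n/2) ⇒ n = 2(δ/d)² = 2 × (2.802 / 0.6121)² = 41.90.
Rounding up, n = 42 per group.

n = 42 per group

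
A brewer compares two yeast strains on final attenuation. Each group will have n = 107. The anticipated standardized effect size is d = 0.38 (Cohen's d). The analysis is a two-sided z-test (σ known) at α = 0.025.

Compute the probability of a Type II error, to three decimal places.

β ≈ 0.295

Noncentrality parameter: δ = d·√(n/2) = 0.38 × √(107/2) = 2.7795
Two-sided α = 0.025 → critical value z_{0.0125} = 2.241.
Power = Φ(δ − 2.241) + Φ(−δ − 2.241) = Φ(0.538) + Φ(-5.021) = 0.7047 + 0.0000 = 0.7047.
Type II error: β = 1 − power = 1 − 0.7047 = 0.2953.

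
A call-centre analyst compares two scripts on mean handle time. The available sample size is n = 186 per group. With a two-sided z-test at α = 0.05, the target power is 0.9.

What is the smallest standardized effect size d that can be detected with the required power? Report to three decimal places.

d ≈ 0.336

Required noncentrality: δ = z_{0.025} + z_{0.10} = 1.960 + 1.282 = 3.242.
(The second rejection-region term Φ(−δ − z_{α/2}) is negligible and dropped.)
δ = d·√(n/2) ⇒ d = δ/√(n/2) = 3.242/√(186/2) = 0.3361.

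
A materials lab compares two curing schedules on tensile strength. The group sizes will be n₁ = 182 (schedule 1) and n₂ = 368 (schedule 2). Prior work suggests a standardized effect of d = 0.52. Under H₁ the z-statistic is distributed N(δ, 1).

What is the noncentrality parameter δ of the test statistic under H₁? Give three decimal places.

δ ≈ 5.738

δ = d / √(1/n₁ + 1/n₂) = 0.52 / √(1/182 + 1/368) = 5.7383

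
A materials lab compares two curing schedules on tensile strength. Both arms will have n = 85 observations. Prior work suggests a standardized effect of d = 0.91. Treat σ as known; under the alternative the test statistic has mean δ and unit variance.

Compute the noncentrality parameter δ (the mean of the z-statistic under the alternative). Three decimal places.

δ ≈ 5.932

δ = d·√(n/2) = 0.91 × √(85/2) = 5.9325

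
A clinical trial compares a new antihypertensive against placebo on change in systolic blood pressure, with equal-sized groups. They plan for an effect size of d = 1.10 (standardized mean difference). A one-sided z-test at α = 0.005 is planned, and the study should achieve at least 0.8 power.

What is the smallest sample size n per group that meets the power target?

For power 0.8 need Φ(δ − z_{0.005}) = 0.8, so δ = z_{0.005} + z_{0.20} = 2.576 + 0.842 = 3.417.
δ = d·√(n/2) ⇒ n = 2(δ/d)² = 2 × (3.417 / 1.10)² = 19.30.
Round up to the next whole unit.

n = 20 per group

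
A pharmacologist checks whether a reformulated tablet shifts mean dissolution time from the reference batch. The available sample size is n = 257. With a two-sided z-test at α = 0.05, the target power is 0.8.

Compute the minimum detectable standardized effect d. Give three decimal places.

d ≈ 0.175

Need Φ(δ − 1.960) = 0.8, so δ = 1.960 + 0.842 = 2.802.
(Lower-tail contribution to power is negligible for δ > 0.)
δ = d·√n ⇒ d = δ/√n = 2.802/√257 = 0.1748.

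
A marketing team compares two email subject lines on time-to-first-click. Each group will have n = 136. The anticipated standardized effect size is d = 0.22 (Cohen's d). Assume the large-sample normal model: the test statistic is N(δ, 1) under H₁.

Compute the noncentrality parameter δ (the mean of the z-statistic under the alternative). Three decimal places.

δ ≈ 1.814

δ = d·√(n/2) = 0.22 × √(136/2) = 1.8142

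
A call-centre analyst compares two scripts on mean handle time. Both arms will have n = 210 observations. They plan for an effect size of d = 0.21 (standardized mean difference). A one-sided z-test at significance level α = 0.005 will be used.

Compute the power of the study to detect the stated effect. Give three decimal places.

Power ≈ 0.336

Noncentrality parameter: δ = d·√(n/2) = 0.21 × √(210/2) = 2.1519
One-sided α = 0.005 → critical value z_{0.005} = 2.576.
Power = P(Z > 2.576 − δ) = Φ(-0.424) = 0.3358.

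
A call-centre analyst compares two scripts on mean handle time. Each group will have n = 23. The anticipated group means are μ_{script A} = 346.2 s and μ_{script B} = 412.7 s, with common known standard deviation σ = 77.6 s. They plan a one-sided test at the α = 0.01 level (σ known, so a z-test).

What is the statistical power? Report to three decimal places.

Power ≈ 0.719

Standardized effect: d = |μ_{script A} − μ_{script B}| / σ = |346.2 − 412.7| / 77.6 = 0.8570
Noncentrality parameter: δ = d·√(n/2) = 0.8570 × √(23/2) = 2.9061
Critical value for a one-sided test at α = 0.01: z_α = 2.326.
Power = P(Z > 2.326 − δ) = Φ(0.580) = 0.7190.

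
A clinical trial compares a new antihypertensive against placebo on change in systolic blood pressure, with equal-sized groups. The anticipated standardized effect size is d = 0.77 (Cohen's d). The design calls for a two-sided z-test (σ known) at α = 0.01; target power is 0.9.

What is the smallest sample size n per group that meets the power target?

n = 51 per group

Set Φ(δ − 2.576) = 0.9; then δ − 2.576 = Φ⁻¹(0.9) = 1.282, giving δ = 3.857.
(For δ > 0 the lower-tail rejection region contributes negligibly to power, so the one-term inversion is standard.)
δ = d·√(n/2) ⇒ n = 2(δ/d)² = 2 × (3.857 / 0.77)² = 50.19.
Round up to the next whole unit.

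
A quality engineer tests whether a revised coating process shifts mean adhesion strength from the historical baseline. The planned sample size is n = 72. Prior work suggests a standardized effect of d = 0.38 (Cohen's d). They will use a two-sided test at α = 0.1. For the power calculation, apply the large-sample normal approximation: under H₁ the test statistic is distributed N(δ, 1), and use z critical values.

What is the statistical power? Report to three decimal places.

Power ≈ 0.943

Noncentrality parameter: δ = d·√n = 0.38 × √72 = 3.2244
Critical value for a two-sided test at α = 0.1: z_{α/2} = 1.645.
Power = Φ(δ − 1.645) + Φ(−δ − 1.645) = Φ(1.580) + Φ(-4.869) = 0.9429 + 0.0000 = 0.9429.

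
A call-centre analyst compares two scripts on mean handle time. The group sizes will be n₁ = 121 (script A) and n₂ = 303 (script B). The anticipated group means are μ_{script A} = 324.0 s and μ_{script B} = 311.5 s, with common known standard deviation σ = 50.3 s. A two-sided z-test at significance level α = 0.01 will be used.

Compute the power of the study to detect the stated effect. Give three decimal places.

Standardized effect: d = |μ_{script A} − μ_{script B}| / σ = |324.0 − 311.5| / 50.3 = 0.2485
Noncentrality parameter: δ = d / √(1/n₁ + 1/n₂) = 0.2485 / √(1/121 + 1/303) = 2.3109
Two-sided α = 0.01 → critical value z_{0.005} = 2.576.
Power = Φ(δ − 2.576) + Φ(−δ − 2.576) = Φ(-0.265) + Φ(-4.887) = 0.3955 + 0.0000 = 0.3955.

Power ≈ 0.396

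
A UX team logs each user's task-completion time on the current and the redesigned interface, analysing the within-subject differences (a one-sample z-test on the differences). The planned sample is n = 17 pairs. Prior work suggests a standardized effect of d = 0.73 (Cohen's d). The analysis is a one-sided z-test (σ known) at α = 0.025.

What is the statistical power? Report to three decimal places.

Noncentrality parameter: δ = d·√n = 0.73 × √17 = 3.0099
Critical value for a one-sided test at α = 0.025: z_α = 1.960.
Power = P(Z > 1.960 − δ) = Φ(1.050) = 0.8531.

Power ≈ 0.853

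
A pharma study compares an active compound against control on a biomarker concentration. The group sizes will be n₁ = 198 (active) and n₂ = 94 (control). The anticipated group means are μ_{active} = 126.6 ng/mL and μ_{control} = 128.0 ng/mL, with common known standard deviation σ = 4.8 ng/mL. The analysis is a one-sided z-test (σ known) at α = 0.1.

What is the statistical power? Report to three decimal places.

Power ≈ 0.852

Standardized effect: d = |μ_{active} − μ_{control}| / σ = |126.6 − 128.0| / 4.8 = 0.2917
Noncentrality parameter: δ = d / √(1/n₁ + 1/n₂) = 0.2917 / √(1/198 + 1/94) = 2.3286
One-sided α = 0.1 → critical value z_{0.1} = 1.282.
Power = P(Z > 1.282 − δ) = Φ(1.047) = 0.8525.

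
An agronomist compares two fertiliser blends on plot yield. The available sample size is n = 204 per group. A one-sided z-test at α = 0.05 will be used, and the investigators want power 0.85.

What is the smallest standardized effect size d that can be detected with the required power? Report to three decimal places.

d ≈ 0.265

Need Φ(δ − 1.645) = 0.85, so δ = 1.645 + 1.036 = 2.681.
δ = d·√(n/2) ⇒ d = δ/√(n/2) = 2.681/√(204/2) = 0.2655.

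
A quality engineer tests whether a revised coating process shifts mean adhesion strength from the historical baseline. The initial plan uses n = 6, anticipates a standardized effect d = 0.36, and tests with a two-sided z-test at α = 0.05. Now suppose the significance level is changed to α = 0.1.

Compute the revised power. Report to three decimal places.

δ = d·√n = 0.36 × √6 = 0.8818 (unchanged). New critical value: z_{0.05} = 1.645.
Revised power = Φ(δ − 1.645) + Φ(−δ − 1.645) = Φ(-0.763) + Φ(-2.527) = 0.2227 + 0.0058 = 0.2285.

Power ≈ 0.228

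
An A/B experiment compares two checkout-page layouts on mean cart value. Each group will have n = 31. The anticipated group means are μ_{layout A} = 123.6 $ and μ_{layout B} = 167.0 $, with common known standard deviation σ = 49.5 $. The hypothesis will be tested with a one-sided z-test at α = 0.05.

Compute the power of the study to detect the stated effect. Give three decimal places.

Standardized effect: d = |μ_{layout A} − μ_{layout B}| / σ = |123.6 − 167.0| / 49.5 = 0.8768
Noncentrality parameter: δ = d·√(n/2) = 0.8768 × √(31/2) = 3.4518
One-sided α = 0.05 → critical value z_{0.05} = 1.645.
Power = P(Z > 1.645 − δ) = Φ(1.807) = 0.9646.

Power ≈ 0.965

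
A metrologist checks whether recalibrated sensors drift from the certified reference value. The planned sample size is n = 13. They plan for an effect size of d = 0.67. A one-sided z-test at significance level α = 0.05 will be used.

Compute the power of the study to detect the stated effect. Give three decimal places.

Power ≈ 0.780

Noncentrality parameter: δ = d·√n = 0.67 × √13 = 2.4157
Critical value for a one-sided test at α = 0.05: z_α = 1.645.
Power = Φ(δ − 1.645) = Φ(0.771) = 0.7796.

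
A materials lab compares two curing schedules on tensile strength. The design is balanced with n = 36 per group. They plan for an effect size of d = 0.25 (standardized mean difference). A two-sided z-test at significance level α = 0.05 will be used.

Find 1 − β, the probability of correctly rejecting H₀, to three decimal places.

Noncentrality parameter: δ = d·√(n/2) = 0.25 × √(36/2) = 1.0607
Critical value for a two-sided test at α = 0.05: z_{α/2} = 1.960.
Power = Φ(δ − 1.960) + Φ(−δ − 1.960) = Φ(-0.899) + Φ(-3.021) = 0.1842 + 0.0013 = 0.1855.

Power ≈ 0.186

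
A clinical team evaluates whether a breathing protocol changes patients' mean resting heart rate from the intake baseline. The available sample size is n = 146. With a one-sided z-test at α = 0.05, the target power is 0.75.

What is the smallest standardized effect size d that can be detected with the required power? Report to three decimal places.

d ≈ 0.192

Need Φ(δ − 1.645) = 0.75, so δ = 1.645 + 0.674 = 2.319.
δ = d·√n ⇒ d = δ/√n = 2.319/√146 = 0.1920.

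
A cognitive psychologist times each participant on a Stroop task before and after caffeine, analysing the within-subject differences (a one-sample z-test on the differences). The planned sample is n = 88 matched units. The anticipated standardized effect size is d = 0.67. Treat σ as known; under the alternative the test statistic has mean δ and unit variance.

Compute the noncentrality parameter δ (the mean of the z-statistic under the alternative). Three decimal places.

δ = d·√n = 0.67 × √88 = 6.2852

δ ≈ 6.285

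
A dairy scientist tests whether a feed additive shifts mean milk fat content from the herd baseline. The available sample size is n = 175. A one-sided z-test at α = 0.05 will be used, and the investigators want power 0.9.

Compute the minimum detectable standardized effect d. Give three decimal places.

d ≈ 0.221

Required noncentrality: δ = z_{0.05} + z_{0.10} = 1.645 + 1.282 = 2.926.
δ = d·√n ⇒ d = δ/√n = 2.926/√175 = 0.2212.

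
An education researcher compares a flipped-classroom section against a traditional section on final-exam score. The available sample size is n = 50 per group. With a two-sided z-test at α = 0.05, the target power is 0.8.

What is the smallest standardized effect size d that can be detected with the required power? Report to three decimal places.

Required noncentrality: δ = z_{0.025} + z_{0.20} = 1.960 + 0.842 = 2.802.
(Lower-tail contribution to power is negligible for δ > 0.)
δ = d·√(n/2) ⇒ d = δ/√(n/2) = 2.802/√(50/2) = 0.5603.

d ≈ 0.560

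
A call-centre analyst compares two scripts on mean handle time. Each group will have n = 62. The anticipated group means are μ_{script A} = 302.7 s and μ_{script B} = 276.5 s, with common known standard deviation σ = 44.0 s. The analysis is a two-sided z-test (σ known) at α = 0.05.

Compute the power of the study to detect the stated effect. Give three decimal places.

Power ≈ 0.912

Standardized effect: d = |μ_{script A} − μ_{script B}| / σ = |302.7 − 276.5| / 44.0 = 0.5955
Noncentrality parameter: δ = d·√(n/2) = 0.5955 × √(62/2) = 3.3154
Two-sided α = 0.05 → critical value z_{0.025} = 1.960.
Power = Φ(δ − 1.960) + Φ(−δ − 1.960) = Φ(1.355) + Φ(-5.275) = 0.9124 + 0.0000 = 0.9124.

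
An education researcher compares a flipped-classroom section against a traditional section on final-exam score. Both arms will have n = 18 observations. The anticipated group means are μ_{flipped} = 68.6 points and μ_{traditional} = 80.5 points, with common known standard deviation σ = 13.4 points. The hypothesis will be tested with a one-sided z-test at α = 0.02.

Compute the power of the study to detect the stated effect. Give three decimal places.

Standardized effect: d = |μ_{flipped} − μ_{traditional}| / σ = |68.6 − 80.5| / 13.4 = 0.8881
Noncentrality parameter: δ = d·√(n/2) = 0.8881 × √(18/2) = 2.6642
One-sided α = 0.02 → critical value z_{0.02} = 2.054.
Power = Φ(δ − 2.054) = Φ(0.610) = 0.7292.

Power ≈ 0.729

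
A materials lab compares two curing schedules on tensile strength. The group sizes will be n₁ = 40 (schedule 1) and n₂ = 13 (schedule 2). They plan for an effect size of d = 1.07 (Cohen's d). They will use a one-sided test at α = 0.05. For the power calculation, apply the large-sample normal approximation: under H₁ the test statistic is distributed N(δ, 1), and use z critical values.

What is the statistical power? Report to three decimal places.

Noncentrality parameter: δ = d / √(1/n₁ + 1/n₂) = 1.07 / √(1/40 + 1/13) = 3.3516
Critical value for a one-sided test at α = 0.05: z_α = 1.645.
Power = P(Z > 1.645 − δ) = Φ(1.707) = 0.9561.

Power ≈ 0.956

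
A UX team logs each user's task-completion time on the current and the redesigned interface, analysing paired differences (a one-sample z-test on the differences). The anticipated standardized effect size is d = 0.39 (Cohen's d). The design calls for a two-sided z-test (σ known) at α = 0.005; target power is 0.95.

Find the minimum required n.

n = 131

For power 0.95 need Φ(δ − z_{0.0025}) = 0.95, so δ = z_{0.0025} + z_{0.05} = 2.807 + 1.645 = 4.452.
(Ignoring the negligible lower-tail rejection probability gives the usual closed-form inversion.)
δ = d·√n ⇒ n = (δ/d)² = (4.452 / 0.39)² = 130.30.
Round up to the next whole unit.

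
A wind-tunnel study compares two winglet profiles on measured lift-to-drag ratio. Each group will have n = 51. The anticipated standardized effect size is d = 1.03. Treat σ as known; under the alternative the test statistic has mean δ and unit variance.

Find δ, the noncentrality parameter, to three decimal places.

δ ≈ 5.201

δ = d·√(n/2) = 1.03 × √(51/2) = 5.2012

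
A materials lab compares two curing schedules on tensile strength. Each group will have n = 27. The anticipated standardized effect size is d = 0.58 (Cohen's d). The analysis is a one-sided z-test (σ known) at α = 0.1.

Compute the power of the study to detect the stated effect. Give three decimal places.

Noncentrality parameter: δ = d·√(n/2) = 0.58 × √(27/2) = 2.1311
One-sided α = 0.1 → critical value z_{0.1} = 1.282.
Power = Φ(δ − 1.282) = Φ(0.850) = 0.8022.

Power ≈ 0.802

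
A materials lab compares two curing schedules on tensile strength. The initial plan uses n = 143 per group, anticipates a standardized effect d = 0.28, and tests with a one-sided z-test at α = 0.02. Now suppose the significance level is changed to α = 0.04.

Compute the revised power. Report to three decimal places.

δ = d·√(n/2) = 0.28 × √(143/2) = 2.3676 (unchanged). New critical value: z_{0.04} = 1.751.
Revised power = Φ(δ − 1.751) = Φ(0.617) = 0.7314.

Power ≈ 0.731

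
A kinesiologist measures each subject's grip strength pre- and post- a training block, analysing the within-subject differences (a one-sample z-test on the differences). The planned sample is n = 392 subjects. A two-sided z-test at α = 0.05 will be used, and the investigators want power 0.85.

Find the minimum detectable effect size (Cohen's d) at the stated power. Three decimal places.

Need Φ(δ − 1.960) = 0.85, so δ = 1.960 + 1.036 = 2.996.
(The second rejection-region term Φ(−δ − z_{α/2}) is negligible and dropped.)
δ = d·√n ⇒ d = δ/√n = 2.996/√392 = 0.1513.

d ≈ 0.151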